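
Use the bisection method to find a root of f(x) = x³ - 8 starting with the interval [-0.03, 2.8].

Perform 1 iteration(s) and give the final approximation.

f(x) = x³ - 8
Initial interval: [-0.03, 2.8]

Iteration 1:
  c_1 = (-0.030000 + 2.800000)/2 = 1.385000
  f(c_1) = f(1.385000) = -5.343258
  f(a) × f(c) ≥ 0, new interval: [1.385000, 2.800000]

After 1 iteration(s), the approximation is c_1 = 1.385000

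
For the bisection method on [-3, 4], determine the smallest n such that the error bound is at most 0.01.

We need (b-a)/2^n ≤ 0.01
(4 - (-3))/2^n ≤ 0.01
7/2^n ≤ 0.01
2^n ≥ 700
n ≥ log₂(700) = 9.45
n ≥ 10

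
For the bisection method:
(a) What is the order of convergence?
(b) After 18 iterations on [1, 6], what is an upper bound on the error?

(a) Bisection has linear (order 1) convergence; the error is halved each step.

(b) Error bound = (b-a)/2^n = (6 - 1)/2^{18}
    = 5/2^{18}

(a) 1 (linear); (b) error ≤ 1.91e-05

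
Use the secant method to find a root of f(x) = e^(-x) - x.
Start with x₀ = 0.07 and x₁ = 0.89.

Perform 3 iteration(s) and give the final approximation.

f(x) = e^(-x) - x
x₀ = 0.07, x₁ = 0.89

Secant formula: x_{n+1} = x_n - f(x_n)(x_n - x_{n-1})/(f(x_n) - f(x_{n-1}))

Iteration 1:
  f(0.070000) = 0.862394
  f(0.890000) = -0.479344
  x_2 = 0.890000 - (-0.479344)×(0.890000 - 0.070000)/(-0.479344 - 0.862394)
       = 0.597050
Iteration 2:
  f(0.890000) = -0.479344
  f(0.597050) = -0.046617
  x_3 = 0.597050 - (-0.046617)×(0.597050 - 0.890000)/(-0.046617 - (-0.479344))
       = 0.565491
Iteration 3:
  f(0.597050) = -0.046617
  f(0.565491) = 0.002590
  x_4 = 0.565491 - 0.002590×(0.565491 - 0.597050)/(0.002590 - (-0.046617))
       = 0.567152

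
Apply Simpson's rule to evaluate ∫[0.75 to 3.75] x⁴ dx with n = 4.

f(x) = x⁴
a = 0.75, b = 3.75, n = 4
h = (b - a)/n = 0.750000

Simpson's rule: (h/3)[f(x₀) + 4f(x₁) + 2f(x₂) + ... + f(xₙ)]

x_0 = 0.7500, f(x_0) = 0.316406, coefficient = 1
x_1 = 1.5000, f(x_1) = 5.062500, coefficient = 4
x_2 = 2.2500, f(x_2) = 25.628906, coefficient = 2
x_3 = 3.0000, f(x_3) = 81.000000, coefficient = 4
x_4 = 3.7500, f(x_4) = 197.753906, coefficient = 1

I ≈ (0.750000/3) × 593.578125 = 148.394531
Exact value: 148.267969
Error: 0.126563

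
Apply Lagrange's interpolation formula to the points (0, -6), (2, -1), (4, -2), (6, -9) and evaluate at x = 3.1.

Lagrange interpolation formula:
P(x) = Σ yᵢ × Lᵢ(x)
where Lᵢ(x) = Π_{j≠i} (x - xⱼ)/(xᵢ - xⱼ)

L_0(3.1) = (3.1 - 2)/(0 - 2) × (3.1 - 4)/(0 - 4) × (3.1 - 6)/(0 - 6) = -0.059812
L_1(3.1) = (3.1 - 0)/(2 - 0) × (3.1 - 4)/(2 - 4) × (3.1 - 6)/(2 - 6) = 0.505687
L_2(3.1) = (3.1 - 0)/(4 - 0) × (3.1 - 2)/(4 - 2) × (3.1 - 6)/(4 - 6) = 0.618063
L_3(3.1) = (3.1 - 0)/(6 - 0) × (3.1 - 2)/(6 - 2) × (3.1 - 4)/(6 - 4) = -0.063938

P(3.1) = (-6)×L_0(3.1) + (-1)×L_1(3.1) + (-2)×L_2(3.1) + (-9)×L_3(3.1)
P(3.1) = -0.807500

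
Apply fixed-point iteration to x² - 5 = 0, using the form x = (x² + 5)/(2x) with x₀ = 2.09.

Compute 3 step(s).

Equation: x² - 5 = 0
Fixed-point form: x = (x² + 5)/(2x)
x₀ = 2.09

x_1 = g(2.090000) = 2.241172
x_2 = g(2.241172) = 2.236074
x_3 = g(2.236074) = 2.236068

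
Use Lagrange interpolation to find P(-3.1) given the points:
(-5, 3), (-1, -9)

Lagrange interpolation formula:
P(x) = Σ yᵢ × Lᵢ(x)
where Lᵢ(x) = Π_{j≠i} (x - xⱼ)/(xᵢ - xⱼ)

L_0(-3.1) = (-3.1 - (-1))/(-5 - (-1)) = 0.525000
L_1(-3.1) = (-3.1 - (-5))/(-1 - (-5)) = 0.475000

P(-3.1) = 3×L_0(-3.1) + (-9)×L_1(-3.1)
P(-3.1) = -2.700000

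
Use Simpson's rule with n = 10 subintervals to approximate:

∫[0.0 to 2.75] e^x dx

f(x) = e^x
a = 0.0, b = 2.75, n = 10
h = (b - a)/n = 0.275000

Simpson's rule: (h/3)[f(x₀) + 4f(x₁) + 2f(x₂) + ... + f(xₙ)]

x_0 = 0.0000, f(x_0) = 1.000000, coefficient = 1
x_1 = 0.2750, f(x_1) = 1.316531, coefficient = 4
x_2 = 0.5500, f(x_2) = 1.733253, coefficient = 2
x_3 = 0.8250, f(x_3) = 2.281881, coefficient = 4
x_4 = 1.1000, f(x_4) = 3.004166, coefficient = 2
x_5 = 1.3750, f(x_5) = 3.955077, coefficient = 4
x_6 = 1.6500, f(x_6) = 5.206980, coefficient = 2
x_7 = 1.9250, f(x_7) = 6.855149, coefficient = 4
x_8 = 2.2000, f(x_8) = 9.025013, coefficient = 2
x_9 = 2.4750, f(x_9) = 11.881707, coefficient = 4
x_10 = 2.7500, f(x_10) = 15.642632, coefficient = 1

I ≈ (0.275000/3) × 159.742832 = 14.643093
Exact value: 14.642632
Error: 0.000461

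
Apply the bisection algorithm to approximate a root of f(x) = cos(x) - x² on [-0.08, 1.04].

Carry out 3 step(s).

f(x) = cos(x) - x²
Initial interval: [-0.08, 1.04]

Iteration 1:
  c_1 = (-0.080000 + 1.040000)/2 = 0.480000
  f(c_1) = f(0.480000) = 0.656595
  f(a) × f(c) ≥ 0, new interval: [0.480000, 1.040000]
Iteration 2:
  c_2 = (0.480000 + 1.040000)/2 = 0.760000
  f(c_2) = f(0.760000) = 0.147236
  f(a) × f(c) ≥ 0, new interval: [0.760000, 1.040000]
Iteration 3:
  c_3 = (0.760000 + 1.040000)/2 = 0.900000
  f(c_3) = f(0.900000) = -0.188390
  f(a) × f(c) < 0, new interval: [0.760000, 0.900000]

After 3 iteration(s), the approximation is c_3 = 0.900000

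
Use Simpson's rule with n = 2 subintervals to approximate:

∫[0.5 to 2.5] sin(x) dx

f(x) = sin(x)
a = 0.5, b = 2.5, n = 2
h = (b - a)/n = 1.000000

Simpson's rule: (h/3)[f(x₀) + 4f(x₁) + 2f(x₂) + ... + f(xₙ)]

x_0 = 0.5000, f(x_0) = 0.479426, coefficient = 1
x_1 = 1.5000, f(x_1) = 0.997495, coefficient = 4
x_2 = 2.5000, f(x_2) = 0.598472, coefficient = 1

I ≈ (1.000000/3) × 5.067878 = 1.689293
Exact value: 1.678726
Error: 0.010566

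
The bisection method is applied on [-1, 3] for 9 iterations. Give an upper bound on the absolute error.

Bisection error bound: |error| ≤ (b-a)/2^n
|error| ≤ (3 - (-1))/2^9 = 4/2^9
|error| ≤ 0.0078125000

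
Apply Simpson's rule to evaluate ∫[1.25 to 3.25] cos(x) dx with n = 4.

f(x) = cos(x)
a = 1.25, b = 3.25, n = 4
h = (b - a)/n = 0.500000

Simpson's rule: (h/3)[f(x₀) + 4f(x₁) + 2f(x₂) + ... + f(xₙ)]

x_0 = 1.2500, f(x_0) = 0.315322, coefficient = 1
x_1 = 1.7500, f(x_1) = -0.178246, coefficient = 4
x_2 = 2.2500, f(x_2) = -0.628174, coefficient = 2
x_3 = 2.7500, f(x_3) = -0.924302, coefficient = 4
x_4 = 3.2500, f(x_4) = -0.994130, coefficient = 1

I ≈ (0.500000/3) × -6.345348 = -1.057558
Exact value: -1.057180
Error: 0.000378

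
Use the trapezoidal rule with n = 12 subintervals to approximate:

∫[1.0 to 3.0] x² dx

f(x) = x²
a = 1.0, b = 3.0, n = 12
h = (b - a)/n = 0.166667

Trapezoidal rule: (h/2)[f(x₀) + 2f(x₁) + 2f(x₂) + ... + f(xₙ)]

x_0 = 1.0000, f(x_0) = 1.000000, coefficient = 1
x_1 = 1.1667, f(x_1) = 1.361111, coefficient = 2
x_2 = 1.3333, f(x_2) = 1.777778, coefficient = 2
x_3 = 1.5000, f(x_3) = 2.250000, coefficient = 2
x_4 = 1.6667, f(x_4) = 2.777778, coefficient = 2
x_5 = 1.8333, f(x_5) = 3.361111, coefficient = 2
x_6 = 2.0000, f(x_6) = 4.000000, coefficient = 2
x_7 = 2.1667, f(x_7) = 4.694444, coefficient = 2
x_8 = 2.3333, f(x_8) = 5.444444, coefficient = 2
x_9 = 2.5000, f(x_9) = 6.250000, coefficient = 2
x_10 = 2.6667, f(x_10) = 7.111111, coefficient = 2
x_11 = 2.8333, f(x_11) = 8.027778, coefficient = 2
x_12 = 3.0000, f(x_12) = 9.000000, coefficient = 1

I ≈ (0.166667/2) × 104.111111 = 8.675926
Exact value: 8.666667
Error: 0.009259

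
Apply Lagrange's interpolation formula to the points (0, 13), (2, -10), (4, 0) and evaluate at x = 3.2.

Lagrange interpolation formula:
P(x) = Σ yᵢ × Lᵢ(x)
where Lᵢ(x) = Π_{j≠i} (x - xⱼ)/(xᵢ - xⱼ)

L_0(3.2) = (3.2 - 2)/(0 - 2) × (3.2 - 4)/(0 - 4) = -0.120000
L_1(3.2) = (3.2 - 0)/(2 - 0) × (3.2 - 4)/(2 - 4) = 0.640000
L_2(3.2) = (3.2 - 0)/(4 - 0) × (3.2 - 2)/(4 - 2) = 0.480000

P(3.2) = 13×L_0(3.2) + (-10)×L_1(3.2) + 0×L_2(3.2)
P(3.2) = -7.960000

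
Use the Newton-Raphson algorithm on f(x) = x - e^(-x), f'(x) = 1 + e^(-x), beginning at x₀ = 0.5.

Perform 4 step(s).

f(x) = x - e^(-x)
f'(x) = 1 + e^(-x)
x₀ = 0.5

Newton-Raphson formula: x_{n+1} = x_n - f(x_n)/f'(x_n)

Iteration 1:
  f(0.500000) = -0.106531
  f'(0.500000) = 1.606531
  x_1 = 0.500000 - (-0.106531)/1.606531 = 0.566311
Iteration 2:
  f(0.566311) = -0.001305
  f'(0.566311) = 1.567616
  x_2 = 0.566311 - (-0.001305)/1.567616 = 0.567143
Iteration 3:
  f(0.567143) = 0.000000
  f'(0.567143) = 1.567143
  x_3 = 0.567143 - 0.000000/1.567143 = 0.567143
Iteration 4:
  f(0.567143) = 0.000000
  f'(0.567143) = 1.567143
  x_4 = 0.567143 - 0.000000/1.567143 = 0.567143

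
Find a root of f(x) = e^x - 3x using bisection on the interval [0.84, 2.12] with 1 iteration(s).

f(x) = e^x - 3x
Initial interval: [0.84, 2.12]

Iteration 1:
  c_1 = (0.840000 + 2.120000)/2 = 1.480000
  f(c_1) = f(1.480000) = -0.047054
  f(a) × f(c) ≥ 0, new interval: [1.480000, 2.120000]

After 1 iteration(s), the approximation is c_1 = 1.480000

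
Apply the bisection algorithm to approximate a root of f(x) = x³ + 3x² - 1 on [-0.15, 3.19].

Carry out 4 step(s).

f(x) = x³ + 3x² - 1
Initial interval: [-0.15, 3.19]

Iteration 1:
  c_1 = (-0.150000 + 3.190000)/2 = 1.520000
  f(c_1) = f(1.520000) = 9.443008
  f(a) × f(c) < 0, new interval: [-0.150000, 1.520000]
Iteration 2:
  c_2 = (-0.150000 + 1.520000)/2 = 0.685000
  f(c_2) = f(0.685000) = 0.729094
  f(a) × f(c) < 0, new interval: [-0.150000, 0.685000]
Iteration 3:
  c_3 = (-0.150000 + 0.685000)/2 = 0.267500
  f(c_3) = f(0.267500) = -0.766190
  f(a) × f(c) ≥ 0, new interval: [0.267500, 0.685000]
Iteration 4:
  c_4 = (0.267500 + 0.685000)/2 = 0.476250
  f(c_4) = f(0.476250) = -0.211538
  f(a) × f(c) ≥ 0, new interval: [0.476250, 0.685000]

After 4 iteration(s), the approximation is c_4 = 0.476250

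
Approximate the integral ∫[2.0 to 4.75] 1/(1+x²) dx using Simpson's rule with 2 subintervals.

f(x) = 1/(1+x²)
a = 2.0, b = 4.75, n = 2
h = (b - a)/n = 1.375000

Simpson's rule: (h/3)[f(x₀) + 4f(x₁) + 2f(x₂) + ... + f(xₙ)]

x_0 = 2.0000, f(x_0) = 0.200000, coefficient = 1
x_1 = 3.3750, f(x_1) = 0.080706, coefficient = 4
x_2 = 4.7500, f(x_2) = 0.042440, coefficient = 1

I ≈ (1.375000/3) × 0.565265 = 0.259080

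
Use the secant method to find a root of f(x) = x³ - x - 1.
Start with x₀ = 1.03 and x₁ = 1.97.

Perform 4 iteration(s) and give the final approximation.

f(x) = x³ - x - 1
x₀ = 1.03, x₁ = 1.97

Secant formula: x_{n+1} = x_n - f(x_n)(x_n - x_{n-1})/(f(x_n) - f(x_{n-1}))

Iteration 1:
  f(1.030000) = -0.937273
  f(1.970000) = 4.675373
  x_2 = 1.970000 - 4.675373×(1.970000 - 1.030000)/(4.675373 - (-0.937273))
       = 1.186973
Iteration 2:
  f(1.970000) = 4.675373
  f(1.186973) = -0.514639
  x_3 = 1.186973 - (-0.514639)×(1.186973 - 1.970000)/(-0.514639 - 4.675373)
       = 1.264618
Iteration 3:
  f(1.186973) = -0.514639
  f(1.264618) = -0.242166
  x_4 = 1.264618 - (-0.242166)×(1.264618 - 1.186973)/(-0.242166 - (-0.514639))
       = 1.333626
Iteration 4:
  f(1.264618) = -0.242166
  f(1.333626) = 0.038307
  x_5 = 1.333626 - 0.038307×(1.333626 - 1.264618)/(0.038307 - (-0.242166))
       = 1.324201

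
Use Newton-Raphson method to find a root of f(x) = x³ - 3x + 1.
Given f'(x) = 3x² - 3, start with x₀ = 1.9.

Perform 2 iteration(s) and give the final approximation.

f(x) = x³ - 3x + 1
f'(x) = 3x² - 3
x₀ = 1.9

Newton-Raphson formula: x_{n+1} = x_n - f(x_n)/f'(x_n)

Iteration 1:
  f(1.900000) = 2.159000
  f'(1.900000) = 7.830000
  x_1 = 1.900000 - 2.159000/7.830000 = 1.624266
Iteration 2:
  f(1.624266) = 0.412404
  f'(1.624266) = 4.914717
  x_2 = 1.624266 - 0.412404/4.914717 = 1.540354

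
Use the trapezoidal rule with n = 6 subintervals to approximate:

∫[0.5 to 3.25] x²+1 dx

f(x) = x²+1
a = 0.5, b = 3.25, n = 6
h = (b - a)/n = 0.458333

Trapezoidal rule: (h/2)[f(x₀) + 2f(x₁) + 2f(x₂) + ... + f(xₙ)]

x_0 = 0.5000, f(x_0) = 1.250000, coefficient = 1
x_1 = 0.9583, f(x_1) = 1.918403, coefficient = 2
x_2 = 1.4167, f(x_2) = 3.006944, coefficient = 2
x_3 = 1.8750, f(x_3) = 4.515625, coefficient = 2
x_4 = 2.3333, f(x_4) = 6.444444, coefficient = 2
x_5 = 2.7917, f(x_5) = 8.793403, coefficient = 2
x_6 = 3.2500, f(x_6) = 11.562500, coefficient = 1

I ≈ (0.458333/2) × 62.170139 = 14.247323
Exact value: 14.151042
Error: 0.096282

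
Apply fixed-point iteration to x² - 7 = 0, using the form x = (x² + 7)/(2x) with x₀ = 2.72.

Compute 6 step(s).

Equation: x² - 7 = 0
Fixed-point form: x = (x² + 7)/(2x)
x₀ = 2.72

x_1 = g(2.720000) = 2.646765
x_2 = g(2.646765) = 2.645752
x_3 = g(2.645752) = 2.645751
x_4 = g(2.645751) = 2.645751
x_5 = g(2.645751) = 2.645751
x_6 = g(2.645751) = 2.645751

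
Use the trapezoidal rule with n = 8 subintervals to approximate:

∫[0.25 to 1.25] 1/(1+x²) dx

f(x) = 1/(1+x²)
a = 0.25, b = 1.25, n = 8
h = (b - a)/n = 0.125000

Trapezoidal rule: (h/2)[f(x₀) + 2f(x₁) + 2f(x₂) + ... + f(xₙ)]

x_0 = 0.2500, f(x_0) = 0.941176, coefficient = 1
x_1 = 0.3750, f(x_1) = 0.876712, coefficient = 2
x_2 = 0.5000, f(x_2) = 0.800000, coefficient = 2
x_3 = 0.6250, f(x_3) = 0.719101, coefficient = 2
x_4 = 0.7500, f(x_4) = 0.640000, coefficient = 2
x_5 = 0.8750, f(x_5) = 0.566372, coefficient = 2
x_6 = 1.0000, f(x_6) = 0.500000, coefficient = 2
x_7 = 1.1250, f(x_7) = 0.441379, coefficient = 2
x_8 = 1.2500, f(x_8) = 0.390244, coefficient = 1

I ≈ (0.125000/2) × 10.418549 = 0.651159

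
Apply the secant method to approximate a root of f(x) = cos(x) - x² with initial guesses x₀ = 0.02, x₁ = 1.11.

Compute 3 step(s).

f(x) = cos(x) - x²
x₀ = 0.02, x₁ = 1.11

Secant formula: x_{n+1} = x_n - f(x_n)(x_n - x_{n-1})/(f(x_n) - f(x_{n-1}))

Iteration 1:
  f(0.020000) = 0.999400
  f(1.110000) = -0.787438
  x_2 = 1.110000 - (-0.787438)×(1.110000 - 0.020000)/(-0.787438 - 0.999400)
       = 0.629650
Iteration 2:
  f(1.110000) = -0.787438
  f(0.629650) = 0.411775
  x_3 = 0.629650 - 0.411775×(0.629650 - 1.110000)/(0.411775 - (-0.787438))
       = 0.794588
Iteration 3:
  f(0.629650) = 0.411775
  f(0.794588) = 0.069209
  x_4 = 0.794588 - 0.069209×(0.794588 - 0.629650)/(0.069209 - 0.411775)
       = 0.827910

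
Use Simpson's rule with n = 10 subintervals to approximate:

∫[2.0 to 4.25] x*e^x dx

f(x) = x*e^x
a = 2.0, b = 4.25, n = 10
h = (b - a)/n = 0.225000

Simpson's rule: (h/3)[f(x₀) + 4f(x₁) + 2f(x₂) + ... + f(xₙ)]

x_0 = 2.0000, f(x_0) = 14.778112, coefficient = 1
x_1 = 2.2250, f(x_1) = 20.588999, coefficient = 4
x_2 = 2.4500, f(x_2) = 28.391449, coefficient = 2
x_3 = 2.6750, f(x_3) = 38.820536, coefficient = 4
x_4 = 2.9000, f(x_4) = 52.705022, coefficient = 2
x_5 = 3.1250, f(x_5) = 71.124672, coefficient = 4
x_6 = 3.3500, f(x_6) = 95.484158, coefficient = 2
x_7 = 3.5750, f(x_7) = 127.608269, coefficient = 4
x_8 = 3.8000, f(x_8) = 169.864501, coefficient = 2
x_9 = 4.0250, f(x_9) = 225.320743, coefficient = 4
x_10 = 4.2500, f(x_10) = 297.948002, coefficient = 1

I ≈ (0.225000/3) × 2939.469252 = 220.460194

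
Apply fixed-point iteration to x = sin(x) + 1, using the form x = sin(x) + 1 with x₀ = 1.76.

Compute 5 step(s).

Equation: x = sin(x) + 1
Fixed-point form: x = sin(x) + 1
x₀ = 1.76

x_1 = g(1.760000) = 1.982154
x_2 = g(1.982154) = 1.916579
x_3 = g(1.916579) = 1.940811
x_4 = g(1.940811) = 1.932322
x_5 = g(1.932322) = 1.935358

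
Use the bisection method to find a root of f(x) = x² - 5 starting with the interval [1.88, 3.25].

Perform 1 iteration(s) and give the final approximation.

f(x) = x² - 5
Initial interval: [1.88, 3.25]

Iteration 1:
  c_1 = (1.880000 + 3.250000)/2 = 2.565000
  f(c_1) = f(2.565000) = 1.579225
  f(a) × f(c) < 0, new interval: [1.880000, 2.565000]

After 1 iteration(s), the approximation is c_1 = 2.565000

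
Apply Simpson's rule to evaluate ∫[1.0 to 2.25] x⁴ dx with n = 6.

f(x) = x⁴
a = 1.0, b = 2.25, n = 6
h = (b - a)/n = 0.208333

Simpson's rule: (h/3)[f(x₀) + 4f(x₁) + 2f(x₂) + ... + f(xₙ)]

x_0 = 1.0000, f(x_0) = 1.000000, coefficient = 1
x_1 = 1.2083, f(x_1) = 2.131803, coefficient = 4
x_2 = 1.4167, f(x_2) = 4.027826, coefficient = 2
x_3 = 1.6250, f(x_3) = 6.972900, coefficient = 4
x_4 = 1.8333, f(x_4) = 11.297068, coefficient = 2
x_5 = 2.0417, f(x_5) = 17.375582, coefficient = 4
x_6 = 2.2500, f(x_6) = 25.628906, coefficient = 1

I ≈ (0.208333/3) × 163.199834 = 11.333322
Exact value: 11.333008
Error: 0.000314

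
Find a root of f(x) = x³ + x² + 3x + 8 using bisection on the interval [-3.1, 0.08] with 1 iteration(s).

f(x) = x³ + x² + 3x + 8
Initial interval: [-3.1, 0.08]

Iteration 1:
  c_1 = (-3.100000 + 0.080000)/2 = -1.510000
  f(c_1) = f(-1.510000) = 2.307149
  f(a) × f(c) < 0, new interval: [-3.100000, -1.510000]

After 1 iteration(s), the approximation is c_1 = -1.510000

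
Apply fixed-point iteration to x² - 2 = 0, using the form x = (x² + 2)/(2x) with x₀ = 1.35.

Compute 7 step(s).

Equation: x² - 2 = 0
Fixed-point form: x = (x² + 2)/(2x)
x₀ = 1.35

x_1 = g(1.350000) = 1.415741
x_2 = g(1.415741) = 1.414214
x_3 = g(1.414214) = 1.414214
x_4 = g(1.414214) = 1.414214
x_5 = g(1.414214) = 1.414214
x_6 = g(1.414214) = 1.414214
x_7 = g(1.414214) = 1.414214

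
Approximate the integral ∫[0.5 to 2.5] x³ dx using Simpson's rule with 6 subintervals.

f(x) = x³
a = 0.5, b = 2.5, n = 6
h = (b - a)/n = 0.333333

Simpson's rule: (h/3)[f(x₀) + 4f(x₁) + 2f(x₂) + ... + f(xₙ)]

x_0 = 0.5000, f(x_0) = 0.125000, coefficient = 1
x_1 = 0.8333, f(x_1) = 0.578704, coefficient = 4
x_2 = 1.1667, f(x_2) = 1.587963, coefficient = 2
x_3 = 1.5000, f(x_3) = 3.375000, coefficient = 4
x_4 = 1.8333, f(x_4) = 6.162037, coefficient = 2
x_5 = 2.1667, f(x_5) = 10.171296, coefficient = 4
x_6 = 2.5000, f(x_6) = 15.625000, coefficient = 1

I ≈ (0.333333/3) × 87.750000 = 9.750000
Exact value: 9.750000
Error: 0.000000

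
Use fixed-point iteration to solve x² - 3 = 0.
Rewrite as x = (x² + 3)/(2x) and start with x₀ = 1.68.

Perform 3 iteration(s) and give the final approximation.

Equation: x² - 3 = 0
Fixed-point form: x = (x² + 3)/(2x)
x₀ = 1.68

x_1 = g(1.680000) = 1.732857
x_2 = g(1.732857) = 1.732051
x_3 = g(1.732051) = 1.732051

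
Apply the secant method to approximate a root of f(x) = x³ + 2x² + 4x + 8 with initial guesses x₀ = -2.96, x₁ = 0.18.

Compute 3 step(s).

f(x) = x³ + 2x² + 4x + 8
x₀ = -2.96, x₁ = 0.18

Secant formula: x_{n+1} = x_n - f(x_n)(x_n - x_{n-1})/(f(x_n) - f(x_{n-1}))

Iteration 1:
  f(-2.960000) = -12.251136
  f(0.180000) = 8.790632
  x_2 = 0.180000 - 8.790632×(0.180000 - (-2.960000))/(8.790632 - (-12.251136))
       = -1.131800
Iteration 2:
  f(0.180000) = 8.790632
  f(-1.131800) = 4.584940
  x_3 = -1.131800 - 4.584940×(-1.131800 - 0.180000)/(4.584940 - 8.790632)
       = -2.561891
Iteration 3:
  f(-1.131800) = 4.584940
  f(-2.561891) = -5.935415
  x_4 = -2.561891 - (-5.935415)×(-2.561891 - (-1.131800))/(-5.935415 - 4.584940)
       = -1.755057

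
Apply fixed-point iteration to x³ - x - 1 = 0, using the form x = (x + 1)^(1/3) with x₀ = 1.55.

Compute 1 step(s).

Equation: x³ - x - 1 = 0
Fixed-point form: x = (x + 1)^(1/3)
x₀ = 1.55

x_1 = g(1.550000) = 1.366197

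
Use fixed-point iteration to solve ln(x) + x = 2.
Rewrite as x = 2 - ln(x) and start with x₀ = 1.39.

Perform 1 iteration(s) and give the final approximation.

Equation: ln(x) + x = 2
Fixed-point form: x = 2 - ln(x)
x₀ = 1.39

x_1 = g(1.390000) = 1.670696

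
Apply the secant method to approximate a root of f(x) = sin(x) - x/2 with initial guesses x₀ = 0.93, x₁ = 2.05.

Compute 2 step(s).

f(x) = sin(x) - x/2
x₀ = 0.93, x₁ = 2.05

Secant formula: x_{n+1} = x_n - f(x_n)(x_n - x_{n-1})/(f(x_n) - f(x_{n-1}))

Iteration 1:
  f(0.930000) = 0.336620
  f(2.050000) = -0.137638
  x_2 = 2.050000 - (-0.137638)×(2.050000 - 0.930000)/(-0.137638 - 0.336620)
       = 1.724957
Iteration 2:
  f(2.050000) = -0.137638
  f(1.724957) = 0.125662
  x_3 = 1.724957 - 0.125662×(1.724957 - 2.050000)/(0.125662 - (-0.137638))
       = 1.880087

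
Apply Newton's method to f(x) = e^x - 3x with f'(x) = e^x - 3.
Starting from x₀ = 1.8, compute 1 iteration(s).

f(x) = e^x - 3x
f'(x) = e^x - 3
x₀ = 1.8

Newton-Raphson formula: x_{n+1} = x_n - f(x_n)/f'(x_n)

Iteration 1:
  f(1.800000) = 0.649647
  f'(1.800000) = 3.049647
  x_1 = 1.800000 - 0.649647/3.049647 = 1.586976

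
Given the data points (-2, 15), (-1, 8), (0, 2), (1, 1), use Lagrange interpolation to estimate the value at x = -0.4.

Lagrange interpolation formula:
P(x) = Σ yᵢ × Lᵢ(x)
where Lᵢ(x) = Π_{j≠i} (x - xⱼ)/(xᵢ - xⱼ)

L_0(-0.4) = (-0.4 - (-1))/(-2 - (-1)) × (-0.4 - 0)/(-2 - 0) × (-0.4 - 1)/(-2 - 1) = -0.056000
L_1(-0.4) = (-0.4 - (-2))/(-1 - (-2)) × (-0.4 - 0)/(-1 - 0) × (-0.4 - 1)/(-1 - 1) = 0.448000
L_2(-0.4) = (-0.4 - (-2))/(0 - (-2)) × (-0.4 - (-1))/(0 - (-1)) × (-0.4 - 1)/(0 - 1) = 0.672000
L_3(-0.4) = (-0.4 - (-2))/(1 - (-2)) × (-0.4 - (-1))/(1 - (-1)) × (-0.4 - 0)/(1 - 0) = -0.064000

P(-0.4) = 15×L_0(-0.4) + 8×L_1(-0.4) + 2×L_2(-0.4) + 1×L_3(-0.4)
P(-0.4) = 4.024000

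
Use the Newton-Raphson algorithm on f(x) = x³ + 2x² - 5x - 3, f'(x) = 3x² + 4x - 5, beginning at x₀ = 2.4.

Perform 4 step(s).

f(x) = x³ + 2x² - 5x - 3
f'(x) = 3x² + 4x - 5
x₀ = 2.4

Newton-Raphson formula: x_{n+1} = x_n - f(x_n)/f'(x_n)

Iteration 1:
  f(2.400000) = 10.344000
  f'(2.400000) = 21.880000
  x_1 = 2.400000 - 10.344000/21.880000 = 1.927239
Iteration 2:
  f(1.927239) = 1.950560
  f'(1.927239) = 13.851714
  x_2 = 1.927239 - 1.950560/13.851714 = 1.786422
Iteration 3:
  f(1.786422) = 0.151515
  f'(1.786422) = 11.719603
  x_3 = 1.786422 - 0.151515/11.719603 = 1.773494
Iteration 4:
  f(1.773494) = 0.001228
  f'(1.773494) = 11.529818
  x_4 = 1.773494 - 0.001228/11.529818 = 1.773387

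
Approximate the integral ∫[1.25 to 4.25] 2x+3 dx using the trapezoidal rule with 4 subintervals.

f(x) = 2x+3
a = 1.25, b = 4.25, n = 4
h = (b - a)/n = 0.750000

Trapezoidal rule: (h/2)[f(x₀) + 2f(x₁) + 2f(x₂) + ... + f(xₙ)]

x_0 = 1.2500, f(x_0) = 5.500000, coefficient = 1
x_1 = 2.0000, f(x_1) = 7.000000, coefficient = 2
x_2 = 2.7500, f(x_2) = 8.500000, coefficient = 2
x_3 = 3.5000, f(x_3) = 10.000000, coefficient = 2
x_4 = 4.2500, f(x_4) = 11.500000, coefficient = 1

I ≈ (0.750000/2) × 68.000000 = 25.500000
Exact value: 25.500000
Error: 0.000000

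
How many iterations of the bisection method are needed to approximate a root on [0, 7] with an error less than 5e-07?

We need (b-a)/2^n ≤ 5e-07
(7 - 0)/2^n ≤ 5e-07
7/2^n ≤ 5e-07
2^n ≥ 14000000
n ≥ log₂(14000000) = 23.74
n ≥ 24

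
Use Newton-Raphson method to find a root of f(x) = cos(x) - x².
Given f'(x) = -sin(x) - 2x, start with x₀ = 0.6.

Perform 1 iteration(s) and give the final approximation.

f(x) = cos(x) - x²
f'(x) = -sin(x) - 2x
x₀ = 0.6

Newton-Raphson formula: x_{n+1} = x_n - f(x_n)/f'(x_n)

Iteration 1:
  f(0.600000) = 0.465336
  f'(0.600000) = -1.764642
  x_1 = 0.600000 - 0.465336/(-1.764642) = 0.863700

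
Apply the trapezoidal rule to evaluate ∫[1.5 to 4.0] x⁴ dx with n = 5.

f(x) = x⁴
a = 1.5, b = 4.0, n = 5
h = (b - a)/n = 0.500000

Trapezoidal rule: (h/2)[f(x₀) + 2f(x₁) + 2f(x₂) + ... + f(xₙ)]

x_0 = 1.5000, f(x_0) = 5.062500, coefficient = 1
x_1 = 2.0000, f(x_1) = 16.000000, coefficient = 2
x_2 = 2.5000, f(x_2) = 39.062500, coefficient = 2
x_3 = 3.0000, f(x_3) = 81.000000, coefficient = 2
x_4 = 3.5000, f(x_4) = 150.062500, coefficient = 2
x_5 = 4.0000, f(x_5) = 256.000000, coefficient = 1

I ≈ (0.500000/2) × 833.312500 = 208.328125
Exact value: 203.281250
Error: 5.046875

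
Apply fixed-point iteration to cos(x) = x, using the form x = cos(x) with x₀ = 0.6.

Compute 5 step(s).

Equation: cos(x) = x
Fixed-point form: x = cos(x)
x₀ = 0.6

x_1 = g(0.600000) = 0.825336
x_2 = g(0.825336) = 0.678310
x_3 = g(0.678310) = 0.778634
x_4 = g(0.778634) = 0.711874
x_5 = g(0.711874) = 0.757139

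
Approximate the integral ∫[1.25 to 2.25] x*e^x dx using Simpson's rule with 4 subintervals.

f(x) = x*e^x
a = 1.25, b = 2.25, n = 4
h = (b - a)/n = 0.250000

Simpson's rule: (h/3)[f(x₀) + 4f(x₁) + 2f(x₂) + ... + f(xₙ)]

x_0 = 1.2500, f(x_0) = 4.362929, coefficient = 1
x_1 = 1.5000, f(x_1) = 6.722534, coefficient = 4
x_2 = 1.7500, f(x_2) = 10.070555, coefficient = 2
x_3 = 2.0000, f(x_3) = 14.778112, coefficient = 4
x_4 = 2.2500, f(x_4) = 21.347406, coefficient = 1

I ≈ (0.250000/3) × 131.854027 = 10.987836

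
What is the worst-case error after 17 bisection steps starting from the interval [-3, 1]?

Bisection error bound: |error| ≤ (b-a)/2^n
|error| ≤ (1 - (-3))/2^17 = 4/2^17
|error| ≤ 0.0000305176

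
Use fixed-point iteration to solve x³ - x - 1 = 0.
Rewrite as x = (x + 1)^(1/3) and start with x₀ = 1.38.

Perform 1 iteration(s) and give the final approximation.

Equation: x³ - x - 1 = 0
Fixed-point form: x = (x + 1)^(1/3)
x₀ = 1.38

x_1 = g(1.380000) = 1.335136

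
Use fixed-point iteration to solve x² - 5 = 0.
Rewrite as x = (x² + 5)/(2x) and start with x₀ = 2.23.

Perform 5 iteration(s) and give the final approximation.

Equation: x² - 5 = 0
Fixed-point form: x = (x² + 5)/(2x)
x₀ = 2.23

x_1 = g(2.230000) = 2.236076
x_2 = g(2.236076) = 2.236068
x_3 = g(2.236068) = 2.236068
x_4 = g(2.236068) = 2.236068
x_5 = g(2.236068) = 2.236068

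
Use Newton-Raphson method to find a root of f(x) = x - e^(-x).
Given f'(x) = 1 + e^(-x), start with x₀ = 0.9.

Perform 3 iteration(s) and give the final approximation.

f(x) = x - e^(-x)
f'(x) = 1 + e^(-x)
x₀ = 0.9

Newton-Raphson formula: x_{n+1} = x_n - f(x_n)/f'(x_n)

Iteration 1:
  f(0.900000) = 0.493430
  f'(0.900000) = 1.406570
  x_1 = 0.900000 - 0.493430/1.406570 = 0.549196
Iteration 2:
  f(0.549196) = -0.028218
  f'(0.549196) = 1.577414
  x_2 = 0.549196 - (-0.028218)/1.577414 = 0.567085
Iteration 3:
  f(0.567085) = -0.000092
  f'(0.567085) = 1.567177
  x_3 = 0.567085 - (-0.000092)/1.567177 = 0.567143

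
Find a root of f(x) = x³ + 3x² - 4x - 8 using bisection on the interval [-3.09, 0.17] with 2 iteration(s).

f(x) = x³ + 3x² - 4x - 8
Initial interval: [-3.09, 0.17]

Iteration 1:
  c_1 = (-3.090000 + 0.170000)/2 = -1.460000
  f(c_1) = f(-1.460000) = 1.122664
  f(a) × f(c) ≥ 0, new interval: [-1.460000, 0.170000]
Iteration 2:
  c_2 = (-1.460000 + 0.170000)/2 = -0.645000
  f(c_2) = f(-0.645000) = -4.440261
  f(a) × f(c) < 0, new interval: [-1.460000, -0.645000]

After 2 iteration(s), the approximation is c_2 = -0.645000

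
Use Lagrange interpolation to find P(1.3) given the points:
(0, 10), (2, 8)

Lagrange interpolation formula:
P(x) = Σ yᵢ × Lᵢ(x)
where Lᵢ(x) = Π_{j≠i} (x - xⱼ)/(xᵢ - xⱼ)

L_0(1.3) = (1.3 - 2)/(0 - 2) = 0.350000
L_1(1.3) = (1.3 - 0)/(2 - 0) = 0.650000

P(1.3) = 10×L_0(1.3) + 8×L_1(1.3)
P(1.3) = 8.700000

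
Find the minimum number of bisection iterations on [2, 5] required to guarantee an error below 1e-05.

We need (b-a)/2^n ≤ 1e-05
(5 - 2)/2^n ≤ 1e-05
3/2^n ≤ 1e-05
2^n ≥ 300000
n ≥ log₂(300000) = 18.19
n ≥ 19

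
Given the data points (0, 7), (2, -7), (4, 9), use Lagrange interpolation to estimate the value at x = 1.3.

Lagrange interpolation formula:
P(x) = Σ yᵢ × Lᵢ(x)
where Lᵢ(x) = Π_{j≠i} (x - xⱼ)/(xᵢ - xⱼ)

L_0(1.3) = (1.3 - 2)/(0 - 2) × (1.3 - 4)/(0 - 4) = 0.236250
L_1(1.3) = (1.3 - 0)/(2 - 0) × (1.3 - 4)/(2 - 4) = 0.877500
L_2(1.3) = (1.3 - 0)/(4 - 0) × (1.3 - 2)/(4 - 2) = -0.113750

P(1.3) = 7×L_0(1.3) + (-7)×L_1(1.3) + 9×L_2(1.3)
P(1.3) = -5.512500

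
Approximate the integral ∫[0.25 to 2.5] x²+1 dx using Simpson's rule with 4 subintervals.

f(x) = x²+1
a = 0.25, b = 2.5, n = 4
h = (b - a)/n = 0.562500

Simpson's rule: (h/3)[f(x₀) + 4f(x₁) + 2f(x₂) + ... + f(xₙ)]

x_0 = 0.2500, f(x_0) = 1.062500, coefficient = 1
x_1 = 0.8125, f(x_1) = 1.660156, coefficient = 4
x_2 = 1.3750, f(x_2) = 2.890625, coefficient = 2
x_3 = 1.9375, f(x_3) = 4.753906, coefficient = 4
x_4 = 2.5000, f(x_4) = 7.250000, coefficient = 1

I ≈ (0.562500/3) × 39.750000 = 7.453125
Exact value: 7.453125
Error: 0.000000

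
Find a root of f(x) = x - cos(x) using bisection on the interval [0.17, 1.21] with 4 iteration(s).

f(x) = x - cos(x)
Initial interval: [0.17, 1.21]

Iteration 1:
  c_1 = (0.170000 + 1.210000)/2 = 0.690000
  f(c_1) = f(0.690000) = -0.081246
  f(a) × f(c) ≥ 0, new interval: [0.690000, 1.210000]
Iteration 2:
  c_2 = (0.690000 + 1.210000)/2 = 0.950000
  f(c_2) = f(0.950000) = 0.368317
  f(a) × f(c) < 0, new interval: [0.690000, 0.950000]
Iteration 3:
  c_3 = (0.690000 + 0.950000)/2 = 0.820000
  f(c_3) = f(0.820000) = 0.137779
  f(a) × f(c) < 0, new interval: [0.690000, 0.820000]
Iteration 4:
  c_4 = (0.690000 + 0.820000)/2 = 0.755000
  f(c_4) = f(0.755000) = 0.026728
  f(a) × f(c) < 0, new interval: [0.690000, 0.755000]

After 4 iteration(s), the approximation is c_4 = 0.755000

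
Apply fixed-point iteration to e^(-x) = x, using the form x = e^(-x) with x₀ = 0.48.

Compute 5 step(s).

Equation: e^(-x) = x
Fixed-point form: x = e^(-x)
x₀ = 0.48

x_1 = g(0.480000) = 0.618783
x_2 = g(0.618783) = 0.538599
x_3 = g(0.538599) = 0.583565
x_4 = g(0.583565) = 0.557906
x_5 = g(0.557906) = 0.572407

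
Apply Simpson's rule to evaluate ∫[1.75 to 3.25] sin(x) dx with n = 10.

f(x) = sin(x)
a = 1.75, b = 3.25, n = 10
h = (b - a)/n = 0.150000

Simpson's rule: (h/3)[f(x₀) + 4f(x₁) + 2f(x₂) + ... + f(xₙ)]

x_0 = 1.7500, f(x_0) = 0.983986, coefficient = 1
x_1 = 1.9000, f(x_1) = 0.946300, coefficient = 4
x_2 = 2.0500, f(x_2) = 0.887362, coefficient = 2
x_3 = 2.2000, f(x_3) = 0.808496, coefficient = 4
x_4 = 2.3500, f(x_4) = 0.711473, coefficient = 2
x_5 = 2.5000, f(x_5) = 0.598472, coefficient = 4
x_6 = 2.6500, f(x_6) = 0.472031, coefficient = 2
x_7 = 2.8000, f(x_7) = 0.334988, coefficient = 4
x_8 = 2.9500, f(x_8) = 0.190423, coefficient = 2
x_9 = 3.1000, f(x_9) = 0.041581, coefficient = 4
x_10 = 3.2500, f(x_10) = -0.108195, coefficient = 1

I ≈ (0.150000/3) × 16.317718 = 0.815886
Exact value: 0.815884
Error: 0.000002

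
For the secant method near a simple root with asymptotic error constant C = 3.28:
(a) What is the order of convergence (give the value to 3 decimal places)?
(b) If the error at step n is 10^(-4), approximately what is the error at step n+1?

(a) Secant method has superlinear convergence with order φ = (1+√5)/2 ≈ 1.618.
    This means |e_{n+1}| ≈ C|e_n|^1.618.

(b) With |e_n| = 10^(-4) and C = 3.28:
    |e_{n+1}| ≈ 3.28 × (10^(-4))^1.618 = 3.28 × 10^(-6.47)

(a) ≈ 1.618 (golden ratio); (b) |e_{n+1}| ≈ 1.106e-06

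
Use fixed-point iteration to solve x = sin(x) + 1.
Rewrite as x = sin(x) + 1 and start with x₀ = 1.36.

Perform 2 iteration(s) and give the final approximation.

Equation: x = sin(x) + 1
Fixed-point form: x = sin(x) + 1
x₀ = 1.36

x_1 = g(1.360000) = 1.977865
x_2 = g(1.977865) = 1.918285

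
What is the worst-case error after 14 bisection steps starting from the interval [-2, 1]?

Bisection error bound: |error| ≤ (b-a)/2^n
|error| ≤ (1 - (-2))/2^14 = 3/2^14
|error| ≤ 0.0001831055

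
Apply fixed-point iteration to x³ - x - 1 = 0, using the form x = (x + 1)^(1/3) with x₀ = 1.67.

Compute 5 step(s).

Equation: x³ - x - 1 = 0
Fixed-point form: x = (x + 1)^(1/3)
x₀ = 1.67

x_1 = g(1.670000) = 1.387300
x_2 = g(1.387300) = 1.336500
x_3 = g(1.336500) = 1.326952
x_4 = g(1.326952) = 1.325142
x_5 = g(1.325142) = 1.324799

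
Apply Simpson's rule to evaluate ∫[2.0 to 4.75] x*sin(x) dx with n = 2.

f(x) = x*sin(x)
a = 2.0, b = 4.75, n = 2
h = (b - a)/n = 1.375000

Simpson's rule: (h/3)[f(x₀) + 4f(x₁) + 2f(x₂) + ... + f(xₙ)]

x_0 = 2.0000, f(x_0) = 1.818595, coefficient = 1
x_1 = 3.3750, f(x_1) = -0.780617, coefficient = 4
x_2 = 4.7500, f(x_2) = -4.746641, coefficient = 1

I ≈ (1.375000/3) × -6.050512 = -2.773151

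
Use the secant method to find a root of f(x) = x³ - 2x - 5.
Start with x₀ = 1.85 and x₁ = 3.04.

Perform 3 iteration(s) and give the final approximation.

f(x) = x³ - 2x - 5
x₀ = 1.85, x₁ = 3.04

Secant formula: x_{n+1} = x_n - f(x_n)(x_n - x_{n-1})/(f(x_n) - f(x_{n-1}))

Iteration 1:
  f(1.850000) = -2.368375
  f(3.040000) = 17.014464
  x_2 = 3.040000 - 17.014464×(3.040000 - 1.850000)/(17.014464 - (-2.368375))
       = 1.995405
Iteration 2:
  f(3.040000) = 17.014464
  f(1.995405) = -1.045821
  x_3 = 1.995405 - (-1.045821)×(1.995405 - 3.040000)/(-1.045821 - 17.014464)
       = 2.055895
Iteration 3:
  f(1.995405) = -1.045821
  f(2.055895) = -0.422132
  x_4 = 2.055895 - (-0.422132)×(2.055895 - 1.995405)/(-0.422132 - (-1.045821))
       = 2.096836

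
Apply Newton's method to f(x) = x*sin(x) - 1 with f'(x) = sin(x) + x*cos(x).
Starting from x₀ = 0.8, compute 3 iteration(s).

f(x) = x*sin(x) - 1
f'(x) = sin(x) + x*cos(x)
x₀ = 0.8

Newton-Raphson formula: x_{n+1} = x_n - f(x_n)/f'(x_n)

Iteration 1:
  f(0.800000) = -0.426115
  f'(0.800000) = 1.274721
  x_1 = 0.800000 - (-0.426115)/1.274721 = 1.134281
Iteration 2:
  f(1.134281) = 0.027920
  f'(1.134281) = 1.385786
  x_2 = 1.134281 - 0.027920/1.385786 = 1.114134
Iteration 3:
  f(1.114134) = -0.000033
  f'(1.114134) = 1.388812
  x_3 = 1.114134 - (-0.000033)/1.388812 = 1.114157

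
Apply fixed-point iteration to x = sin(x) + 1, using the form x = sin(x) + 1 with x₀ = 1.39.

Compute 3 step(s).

Equation: x = sin(x) + 1
Fixed-point form: x = sin(x) + 1
x₀ = 1.39

x_1 = g(1.390000) = 1.983701
x_2 = g(1.983701) = 1.915959
x_3 = g(1.915959) = 1.941020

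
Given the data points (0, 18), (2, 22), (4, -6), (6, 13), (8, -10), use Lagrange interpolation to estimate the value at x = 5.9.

Lagrange interpolation formula:
P(x) = Σ yᵢ × Lᵢ(x)
where Lᵢ(x) = Π_{j≠i} (x - xⱼ)/(xᵢ - xⱼ)

L_0(5.9) = (5.9 - 2)/(0 - 2) × (5.9 - 4)/(0 - 4) × (5.9 - 6)/(0 - 6) × (5.9 - 8)/(0 - 8) = 0.004052
L_1(5.9) = (5.9 - 0)/(2 - 0) × (5.9 - 4)/(2 - 4) × (5.9 - 6)/(2 - 6) × (5.9 - 8)/(2 - 8) = -0.024522
L_2(5.9) = (5.9 - 0)/(4 - 0) × (5.9 - 2)/(4 - 2) × (5.9 - 6)/(4 - 6) × (5.9 - 8)/(4 - 8) = 0.075502
L_3(5.9) = (5.9 - 0)/(6 - 0) × (5.9 - 2)/(6 - 2) × (5.9 - 4)/(6 - 4) × (5.9 - 8)/(6 - 8) = 0.956353
L_4(5.9) = (5.9 - 0)/(8 - 0) × (5.9 - 2)/(8 - 2) × (5.9 - 4)/(8 - 4) × (5.9 - 6)/(8 - 6) = -0.011385

P(5.9) = 18×L_0(5.9) + 22×L_1(5.9) + (-6)×L_2(5.9) + 13×L_3(5.9) + (-10)×L_4(5.9)
P(5.9) = 11.626894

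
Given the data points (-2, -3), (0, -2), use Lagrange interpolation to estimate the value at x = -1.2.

Lagrange interpolation formula:
P(x) = Σ yᵢ × Lᵢ(x)
where Lᵢ(x) = Π_{j≠i} (x - xⱼ)/(xᵢ - xⱼ)

L_0(-1.2) = (-1.2 - 0)/(-2 - 0) = 0.600000
L_1(-1.2) = (-1.2 - (-2))/(0 - (-2)) = 0.400000

P(-1.2) = (-3)×L_0(-1.2) + (-2)×L_1(-1.2)
P(-1.2) = -2.600000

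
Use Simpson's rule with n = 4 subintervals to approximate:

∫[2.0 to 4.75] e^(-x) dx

f(x) = e^(-x)
a = 2.0, b = 4.75, n = 4
h = (b - a)/n = 0.687500

Simpson's rule: (h/3)[f(x₀) + 4f(x₁) + 2f(x₂) + ... + f(xₙ)]

x_0 = 2.0000, f(x_0) = 0.135335, coefficient = 1
x_1 = 2.6875, f(x_1) = 0.068051, coefficient = 4
x_2 = 3.3750, f(x_2) = 0.034218, coefficient = 2
x_3 = 4.0625, f(x_3) = 0.017206, coefficient = 4
x_4 = 4.7500, f(x_4) = 0.008652, coefficient = 1

I ≈ (0.687500/3) × 0.553450 = 0.126832
Exact value: 0.126684
Error: 0.000149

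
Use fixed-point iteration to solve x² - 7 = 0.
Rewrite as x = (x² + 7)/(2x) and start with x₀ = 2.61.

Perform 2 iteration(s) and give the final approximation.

Equation: x² - 7 = 0
Fixed-point form: x = (x² + 7)/(2x)
x₀ = 2.61

x_1 = g(2.610000) = 2.645996
x_2 = g(2.645996) = 2.645751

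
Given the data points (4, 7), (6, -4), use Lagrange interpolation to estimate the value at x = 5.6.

Lagrange interpolation formula:
P(x) = Σ yᵢ × Lᵢ(x)
where Lᵢ(x) = Π_{j≠i} (x - xⱼ)/(xᵢ - xⱼ)

L_0(5.6) = (5.6 - 6)/(4 - 6) = 0.200000
L_1(5.6) = (5.6 - 4)/(6 - 4) = 0.800000

P(5.6) = 7×L_0(5.6) + (-4)×L_1(5.6)
P(5.6) = -1.800000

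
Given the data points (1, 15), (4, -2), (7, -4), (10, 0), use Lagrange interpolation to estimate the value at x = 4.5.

Lagrange interpolation formula:
P(x) = Σ yᵢ × Lᵢ(x)
where Lᵢ(x) = Π_{j≠i} (x - xⱼ)/(xᵢ - xⱼ)

L_0(4.5) = (4.5 - 4)/(1 - 4) × (4.5 - 7)/(1 - 7) × (4.5 - 10)/(1 - 10) = -0.042438
L_1(4.5) = (4.5 - 1)/(4 - 1) × (4.5 - 7)/(4 - 7) × (4.5 - 10)/(4 - 10) = 0.891204
L_2(4.5) = (4.5 - 1)/(7 - 1) × (4.5 - 4)/(7 - 4) × (4.5 - 10)/(7 - 10) = 0.178241
L_3(4.5) = (4.5 - 1)/(10 - 1) × (4.5 - 4)/(10 - 4) × (4.5 - 7)/(10 - 7) = -0.027006

P(4.5) = 15×L_0(4.5) + (-2)×L_1(4.5) + (-4)×L_2(4.5) + 0×L_3(4.5)
P(4.5) = -3.131944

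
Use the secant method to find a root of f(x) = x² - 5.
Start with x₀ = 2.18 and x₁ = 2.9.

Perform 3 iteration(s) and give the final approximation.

f(x) = x² - 5
x₀ = 2.18, x₁ = 2.9

Secant formula: x_{n+1} = x_n - f(x_n)(x_n - x_{n-1})/(f(x_n) - f(x_{n-1}))

Iteration 1:
  f(2.180000) = -0.247600
  f(2.900000) = 3.410000
  x_2 = 2.900000 - 3.410000×(2.900000 - 2.180000)/(3.410000 - (-0.247600))
       = 2.228740
Iteration 2:
  f(2.900000) = 3.410000
  f(2.228740) = -0.032717
  x_3 = 2.228740 - (-0.032717)×(2.228740 - 2.900000)/(-0.032717 - 3.410000)
       = 2.235119
Iteration 3:
  f(2.228740) = -0.032717
  f(2.235119) = -0.004241
  x_4 = 2.235119 - (-0.004241)×(2.235119 - 2.228740)/(-0.004241 - (-0.032717))
       = 2.236070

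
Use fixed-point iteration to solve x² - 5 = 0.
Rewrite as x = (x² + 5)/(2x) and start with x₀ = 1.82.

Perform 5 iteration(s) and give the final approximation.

Equation: x² - 5 = 0
Fixed-point form: x = (x² + 5)/(2x)
x₀ = 1.82

x_1 = g(1.820000) = 2.283626
x_2 = g(2.283626) = 2.236563
x_3 = g(2.236563) = 2.236068
x_4 = g(2.236068) = 2.236068
x_5 = g(2.236068) = 2.236068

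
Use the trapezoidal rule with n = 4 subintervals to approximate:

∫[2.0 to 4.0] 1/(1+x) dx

f(x) = 1/(1+x)
a = 2.0, b = 4.0, n = 4
h = (b - a)/n = 0.500000

Trapezoidal rule: (h/2)[f(x₀) + 2f(x₁) + 2f(x₂) + ... + f(xₙ)]

x_0 = 2.0000, f(x_0) = 0.333333, coefficient = 1
x_1 = 2.5000, f(x_1) = 0.285714, coefficient = 2
x_2 = 3.0000, f(x_2) = 0.250000, coefficient = 2
x_3 = 3.5000, f(x_3) = 0.222222, coefficient = 2
x_4 = 4.0000, f(x_4) = 0.200000, coefficient = 1

I ≈ (0.500000/2) × 2.049206 = 0.512302
Exact value: 0.510826
Error: 0.001476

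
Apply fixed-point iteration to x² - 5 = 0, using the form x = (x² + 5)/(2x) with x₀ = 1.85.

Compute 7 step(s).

Equation: x² - 5 = 0
Fixed-point form: x = (x² + 5)/(2x)
x₀ = 1.85

x_1 = g(1.850000) = 2.276351
x_2 = g(2.276351) = 2.236424
x_3 = g(2.236424) = 2.236068
x_4 = g(2.236068) = 2.236068
x_5 = g(2.236068) = 2.236068
x_6 = g(2.236068) = 2.236068
x_7 = g(2.236068) = 2.236068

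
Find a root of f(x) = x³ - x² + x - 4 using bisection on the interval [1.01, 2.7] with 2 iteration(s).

f(x) = x³ - x² + x - 4
Initial interval: [1.01, 2.7]

Iteration 1:
  c_1 = (1.010000 + 2.700000)/2 = 1.855000
  f(c_1) = f(1.855000) = 0.797076
  f(a) × f(c) < 0, new interval: [1.010000, 1.855000]
Iteration 2:
  c_2 = (1.010000 + 1.855000)/2 = 1.432500
  f(c_2) = f(1.432500) = -1.679986
  f(a) × f(c) ≥ 0, new interval: [1.432500, 1.855000]

After 2 iteration(s), the approximation is c_2 = 1.432500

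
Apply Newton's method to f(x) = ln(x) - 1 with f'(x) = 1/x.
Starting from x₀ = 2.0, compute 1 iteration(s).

f(x) = ln(x) - 1
f'(x) = 1/x
x₀ = 2.0

Newton-Raphson formula: x_{n+1} = x_n - f(x_n)/f'(x_n)

Iteration 1:
  f(2.000000) = -0.306853
  f'(2.000000) = 0.500000
  x_1 = 2.000000 - (-0.306853)/0.500000 = 2.613706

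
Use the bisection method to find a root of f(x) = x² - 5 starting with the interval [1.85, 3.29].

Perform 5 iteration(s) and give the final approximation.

f(x) = x² - 5
Initial interval: [1.85, 3.29]

Iteration 1:
  c_1 = (1.850000 + 3.290000)/2 = 2.570000
  f(c_1) = f(2.570000) = 1.604900
  f(a) × f(c) < 0, new interval: [1.850000, 2.570000]
Iteration 2:
  c_2 = (1.850000 + 2.570000)/2 = 2.210000
  f(c_2) = f(2.210000) = -0.115900
  f(a) × f(c) ≥ 0, new interval: [2.210000, 2.570000]
Iteration 3:
  c_3 = (2.210000 + 2.570000)/2 = 2.390000
  f(c_3) = f(2.390000) = 0.712100
  f(a) × f(c) < 0, new interval: [2.210000, 2.390000]
Iteration 4:
  c_4 = (2.210000 + 2.390000)/2 = 2.300000
  f(c_4) = f(2.300000) = 0.290000
  f(a) × f(c) < 0, new interval: [2.210000, 2.300000]
Iteration 5:
  c_5 = (2.210000 + 2.300000)/2 = 2.255000
  f(c_5) = f(2.255000) = 0.085025
  f(a) × f(c) < 0, new interval: [2.210000, 2.255000]

After 5 iteration(s), the approximation is c_5 = 2.255000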